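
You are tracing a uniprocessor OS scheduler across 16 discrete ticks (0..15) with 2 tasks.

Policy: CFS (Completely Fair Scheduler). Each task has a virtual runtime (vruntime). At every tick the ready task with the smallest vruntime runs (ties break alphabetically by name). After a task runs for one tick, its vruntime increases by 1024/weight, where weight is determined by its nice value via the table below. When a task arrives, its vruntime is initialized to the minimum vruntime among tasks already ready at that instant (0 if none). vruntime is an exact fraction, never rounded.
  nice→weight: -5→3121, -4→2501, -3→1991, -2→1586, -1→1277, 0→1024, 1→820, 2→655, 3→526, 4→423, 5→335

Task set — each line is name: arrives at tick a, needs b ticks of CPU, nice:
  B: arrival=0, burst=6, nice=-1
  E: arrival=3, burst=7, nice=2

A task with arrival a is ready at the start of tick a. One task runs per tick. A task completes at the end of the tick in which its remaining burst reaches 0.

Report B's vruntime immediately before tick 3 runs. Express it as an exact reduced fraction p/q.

t=0: vr[B=0] → run B
t=1: vr[B=1024/1277] → run B
t=2: vr[B=2048/1277] → run B
t=3: vr[B=3072/1277 E=3072/1277] → run B
t=4: vr[B=4096/1277 E=3072/1277] → run E
t=5: vr[B=4096/1277 E=3319808/836435] → run B
t=6: vr[B=5120/1277 E=3319808/836435] → run E
t=7: vr[B=5120/1277 E=4627456/836435] → run B
t=8: vr[E=4627456/836435] → run E
t=9: vr[E=5935104/836435] → run E
t=10: vr[E=7242752/836435] → run E
t=11: vr[E=1710080/167287] → run E
t=12: vr[E=9858048/836435] → run E
t=13: (idle)
t=14: (idle)
t=15: (idle)

vruntime(B, start of tick 3) = 3072/1277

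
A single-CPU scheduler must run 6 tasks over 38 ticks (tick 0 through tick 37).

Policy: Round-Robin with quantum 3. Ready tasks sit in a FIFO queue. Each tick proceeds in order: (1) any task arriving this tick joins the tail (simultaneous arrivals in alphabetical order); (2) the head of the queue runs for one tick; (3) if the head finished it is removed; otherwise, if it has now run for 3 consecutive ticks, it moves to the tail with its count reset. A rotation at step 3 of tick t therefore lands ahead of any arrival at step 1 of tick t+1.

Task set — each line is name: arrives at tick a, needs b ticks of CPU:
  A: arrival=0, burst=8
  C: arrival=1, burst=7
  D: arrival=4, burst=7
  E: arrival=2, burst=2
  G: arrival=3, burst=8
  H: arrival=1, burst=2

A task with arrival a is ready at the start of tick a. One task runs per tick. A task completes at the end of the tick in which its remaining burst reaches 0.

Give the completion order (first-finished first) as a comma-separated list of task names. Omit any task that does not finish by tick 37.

t=0: queue=[A] q_used=0 → run A
t=1: queue=[A,C,H] q_used=1 → run A
t=2: queue=[A,C,H,E] q_used=2 → run A
t=3: queue=[C,H,E,A,G] q_used=0 → run C
t=4: queue=[C,H,E,A,G,D] q_used=1 → run C
t=5: queue=[C,H,E,A,G,D] q_used=2 → run C
t=6: queue=[H,E,A,G,D,C] q_used=0 → run H
t=7: queue=[H,E,A,G,D,C] q_used=1 → run H
t=8: queue=[E,A,G,D,C] q_used=0 → run E
t=9: queue=[E,A,G,D,C] q_used=1 → run E
t=10: queue=[A,G,D,C] q_used=0 → run A
t=11: queue=[A,G,D,C] q_used=1 → run A
t=12: queue=[A,G,D,C] q_used=2 → run A
t=13: queue=[G,D,C,A] q_used=0 → run G
t=14: queue=[G,D,C,A] q_used=1 → run G
t=15: queue=[G,D,C,A] q_used=2 → run G
t=16: queue=[D,C,A,G] q_used=0 → run D
t=17: queue=[D,C,A,G] q_used=1 → run D
t=18: queue=[D,C,A,G] q_used=2 → run D
t=19: queue=[C,A,G,D] q_used=0 → run C
t=20: queue=[C,A,G,D] q_used=1 → run C
t=21: queue=[C,A,G,D] q_used=2 → run C
t=22: queue=[A,G,D,C] q_used=0 → run A
t=23: queue=[A,G,D,C] q_used=1 → run A
t=24: queue=[G,D,C] q_used=0 → run G
t=25: queue=[G,D,C] q_used=1 → run G
t=26: queue=[G,D,C] q_used=2 → run G
t=27: queue=[D,C,G] q_used=0 → run D
t=28: queue=[D,C,G] q_used=1 → run D
t=29: queue=[D,C,G] q_used=2 → run D
t=30: queue=[C,G,D] q_used=0 → run C
t=31: queue=[G,D] q_used=0 → run G
t=32: queue=[G,D] q_used=1 → run G
t=33: queue=[D] q_used=0 → run D
t=34: (idle)
t=35: (idle)
t=36: (idle)
t=37: (idle)

completion order = H, E, A, C, G, D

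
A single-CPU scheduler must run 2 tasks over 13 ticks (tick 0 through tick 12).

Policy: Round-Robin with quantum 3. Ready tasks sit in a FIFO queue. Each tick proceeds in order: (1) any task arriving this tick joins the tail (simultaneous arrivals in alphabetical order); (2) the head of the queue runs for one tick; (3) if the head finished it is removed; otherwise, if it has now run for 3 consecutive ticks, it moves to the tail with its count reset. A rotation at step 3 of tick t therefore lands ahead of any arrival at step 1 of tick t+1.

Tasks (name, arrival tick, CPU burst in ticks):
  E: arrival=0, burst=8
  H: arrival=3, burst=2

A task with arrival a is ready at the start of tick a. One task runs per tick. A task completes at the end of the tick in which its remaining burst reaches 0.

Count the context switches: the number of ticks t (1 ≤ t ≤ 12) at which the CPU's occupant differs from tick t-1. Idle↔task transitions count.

t=0: queue=[E] q_used=0 → run E
t=1: queue=[E] q_used=1 → run E
t=2: queue=[E] q_used=2 → run E
t=3: queue=[E,H] q_used=0 → run E
t=4: queue=[E,H] q_used=1 → run E
t=5: queue=[E,H] q_used=2 → run E
t=6: queue=[H,E] q_used=0 → run H
t=7: queue=[H,E] q_used=1 → run H
t=8: queue=[E] q_used=0 → run E
t=9: queue=[E] q_used=1 → run E
t=10: (idle)
t=11: (idle)
t=12: (idle)

context switches = 3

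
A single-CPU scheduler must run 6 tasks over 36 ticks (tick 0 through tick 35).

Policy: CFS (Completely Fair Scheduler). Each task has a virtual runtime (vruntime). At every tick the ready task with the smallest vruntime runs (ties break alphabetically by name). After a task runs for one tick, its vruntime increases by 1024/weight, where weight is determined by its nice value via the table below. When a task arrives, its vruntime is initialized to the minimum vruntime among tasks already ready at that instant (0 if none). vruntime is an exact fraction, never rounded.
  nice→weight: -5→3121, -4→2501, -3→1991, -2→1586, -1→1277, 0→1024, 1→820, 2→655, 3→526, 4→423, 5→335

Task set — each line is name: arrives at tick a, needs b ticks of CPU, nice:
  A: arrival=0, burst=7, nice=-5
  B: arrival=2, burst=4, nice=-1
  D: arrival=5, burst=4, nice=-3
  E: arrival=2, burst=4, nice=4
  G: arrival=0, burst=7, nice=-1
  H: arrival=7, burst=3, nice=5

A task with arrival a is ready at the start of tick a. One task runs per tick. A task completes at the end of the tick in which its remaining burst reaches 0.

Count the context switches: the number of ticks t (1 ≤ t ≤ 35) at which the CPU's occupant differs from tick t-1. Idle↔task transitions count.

t=0: vr[A=0 G=0] → run A
t=1: vr[A=1024/3121 G=0] → run G
t=2: vr[A=1024/3121 B=1024/3121 E=1024/3121 G=1024/1277] → run A
t=3: vr[A=2048/3121 B=1024/3121 E=1024/3121 G=1024/1277] → run B
t=4: vr[A=2048/3121 B=4503552/3985517 E=1024/3121 G=1024/1277] → run E
t=5: vr[A=2048/3121 B=4503552/3985517 D=2048/3121 E=3629056/1320183 G=1024/1277] → run A
t=6: vr[A=3072/3121 B=4503552/3985517 D=2048/3121 E=3629056/1320183 G=1024/1277] → run D
t=7: vr[A=3072/3121 B=4503552/3985517 D=7273472/6213911 E=3629056/1320183 G=1024/1277 H=1024/1277] → run G
t=8: vr[A=3072/3121 B=4503552/3985517 D=7273472/6213911 E=3629056/1320183 G=2048/1277 H=1024/1277] → run H
t=9: vr[A=3072/3121 B=4503552/3985517 D=7273472/6213911 E=3629056/1320183 G=2048/1277 H=1650688/427795] → run A
t=10: vr[A=4096/3121 B=4503552/3985517 D=7273472/6213911 E=3629056/1320183 G=2048/1277 H=1650688/427795] → run B
t=11: vr[A=4096/3121 B=7699456/3985517 D=7273472/6213911 E=3629056/1320183 G=2048/1277 H=1650688/427795] → run D
t=12: vr[A=4096/3121 B=7699456/3985517 D=10469376/6213911 E=3629056/1320183 G=2048/1277 H=1650688/427795] → run A
t=13: vr[A=5120/3121 B=7699456/3985517 D=10469376/6213911 E=3629056/1320183 G=2048/1277 H=1650688/427795] → run G
t=14: vr[A=5120/3121 B=7699456/3985517 D=10469376/6213911 E=3629056/1320183 G=3072/1277 H=1650688/427795] → run A
t=15: vr[A=6144/3121 B=7699456/3985517 D=10469376/6213911 E=3629056/1320183 G=3072/1277 H=1650688/427795] → run D
t=16: vr[A=6144/3121 B=7699456/3985517 D=13665280/6213911 E=3629056/1320183 G=3072/1277 H=1650688/427795] → run B
t=17: vr[A=6144/3121 B=10895360/3985517 D=13665280/6213911 E=3629056/1320183 G=3072/1277 H=1650688/427795] → run A
t=18: vr[B=10895360/3985517 D=13665280/6213911 E=3629056/1320183 G=3072/1277 H=1650688/427795] → run D
t=19: vr[B=10895360/3985517 E=3629056/1320183 G=3072/1277 H=1650688/427795] → run G
t=20: vr[B=10895360/3985517 E=3629056/1320183 G=4096/1277 H=1650688/427795] → run B
t=21: vr[E=3629056/1320183 G=4096/1277 H=1650688/427795] → run E
t=22: vr[E=6824960/1320183 G=4096/1277 H=1650688/427795] → run G
t=23: vr[E=6824960/1320183 G=5120/1277 H=1650688/427795] → run H
t=24: vr[E=6824960/1320183 G=5120/1277 H=2958336/427795] → run G
t=25: vr[E=6824960/1320183 G=6144/1277 H=2958336/427795] → run G
t=26: vr[E=6824960/1320183 H=2958336/427795] → run E
t=27: vr[E=3340288/440061 H=2958336/427795] → run H
t=28: vr[E=3340288/440061] → run E
t=29: (idle)
t=30: (idle)
t=31: (idle)
t=32: (idle)
t=33: (idle)
t=34: (idle)
t=35: (idle)

context switches = 28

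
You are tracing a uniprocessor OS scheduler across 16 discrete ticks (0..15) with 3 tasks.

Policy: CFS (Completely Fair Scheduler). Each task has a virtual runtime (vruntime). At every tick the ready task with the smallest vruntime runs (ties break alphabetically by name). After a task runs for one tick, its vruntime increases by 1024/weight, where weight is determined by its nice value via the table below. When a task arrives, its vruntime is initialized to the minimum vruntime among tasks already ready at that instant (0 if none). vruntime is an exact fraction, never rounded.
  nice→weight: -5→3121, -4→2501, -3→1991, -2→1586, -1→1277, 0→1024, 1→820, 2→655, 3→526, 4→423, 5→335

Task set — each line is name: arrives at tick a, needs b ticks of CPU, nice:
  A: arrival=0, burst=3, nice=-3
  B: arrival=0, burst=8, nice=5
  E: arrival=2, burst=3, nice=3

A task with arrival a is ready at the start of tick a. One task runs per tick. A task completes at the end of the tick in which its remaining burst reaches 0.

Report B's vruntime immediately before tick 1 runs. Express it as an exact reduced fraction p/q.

vruntime(B, start of tick 1) = 0/1

t=0: vr[A=0 B=0] → run A
t=1: vr[A=1024/1991 B=0] → run B
t=2: vr[A=1024/1991 B=1024/335 E=1024/1991] → run A
t=3: vr[A=2048/1991 B=1024/335 E=1024/1991] → run E
t=4: vr[A=2048/1991 B=1024/335 E=1288704/523633] → run A
t=5: vr[B=1024/335 E=1288704/523633] → run E
t=6: vr[B=1024/335 E=2308096/523633] → run B
t=7: vr[B=2048/335 E=2308096/523633] → run E
t=8: vr[B=2048/335] → run B
t=9: vr[B=3072/335] → run B
t=10: vr[B=4096/335] → run B
t=11: vr[B=1024/67] → run B
t=12: vr[B=6144/335] → run B
t=13: vr[B=7168/335] → run B
t=14: (idle)
t=15: (idle)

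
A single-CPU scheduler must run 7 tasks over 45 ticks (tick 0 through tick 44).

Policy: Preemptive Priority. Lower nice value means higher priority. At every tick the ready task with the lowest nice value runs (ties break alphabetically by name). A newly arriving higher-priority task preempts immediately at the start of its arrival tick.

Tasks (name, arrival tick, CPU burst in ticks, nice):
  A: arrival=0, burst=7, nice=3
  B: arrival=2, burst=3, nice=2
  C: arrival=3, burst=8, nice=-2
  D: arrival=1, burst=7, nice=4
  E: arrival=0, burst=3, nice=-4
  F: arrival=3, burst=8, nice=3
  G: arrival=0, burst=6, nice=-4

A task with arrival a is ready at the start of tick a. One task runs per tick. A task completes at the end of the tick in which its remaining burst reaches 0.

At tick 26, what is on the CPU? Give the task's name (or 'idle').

running at tick 26 = A

t=0: ready={A,E,G} → run E
t=1: ready={A,D,E,G} → run E
t=2: ready={A,B,D,E,G} → run E
t=3: ready={A,B,C,D,F,G} → run G
t=4: ready={A,B,C,D,F,G} → run G
t=5: ready={A,B,C,D,F,G} → run G
t=6: ready={A,B,C,D,F,G} → run G
t=7: ready={A,B,C,D,F,G} → run G
t=8: ready={A,B,C,D,F,G} → run G
t=9: ready={A,B,C,D,F} → run C
t=10: ready={A,B,C,D,F} → run C
t=11: ready={A,B,C,D,F} → run C
t=12: ready={A,B,C,D,F} → run C
t=13: ready={A,B,C,D,F} → run C
t=14: ready={A,B,C,D,F} → run C
t=15: ready={A,B,C,D,F} → run C
t=16: ready={A,B,C,D,F} → run C
t=17: ready={A,B,D,F} → run B
t=18: ready={A,B,D,F} → run B
t=19: ready={A,B,D,F} → run B
t=20: ready={A,D,F} → run A
t=21: ready={A,D,F} → run A
t=22: ready={A,D,F} → run A
t=23: ready={A,D,F} → run A
t=24: ready={A,D,F} → run A
t=25: ready={A,D,F} → run A
t=26: ready={A,D,F} → run A
t=27: ready={D,F} → run F
t=28: ready={D,F} → run F
t=29: ready={D,F} → run F
t=30: ready={D,F} → run F
t=31: ready={D,F} → run F
t=32: ready={D,F} → run F
t=33: ready={D,F} → run F
t=34: ready={D,F} → run F
t=35: ready={D} → run D
t=36: ready={D} → run D
t=37: ready={D} → run D
t=38: ready={D} → run D
t=39: ready={D} → run D
t=40: ready={D} → run D
t=41: ready={D} → run D
t=42: (idle)
t=43: (idle)
t=44: (idle)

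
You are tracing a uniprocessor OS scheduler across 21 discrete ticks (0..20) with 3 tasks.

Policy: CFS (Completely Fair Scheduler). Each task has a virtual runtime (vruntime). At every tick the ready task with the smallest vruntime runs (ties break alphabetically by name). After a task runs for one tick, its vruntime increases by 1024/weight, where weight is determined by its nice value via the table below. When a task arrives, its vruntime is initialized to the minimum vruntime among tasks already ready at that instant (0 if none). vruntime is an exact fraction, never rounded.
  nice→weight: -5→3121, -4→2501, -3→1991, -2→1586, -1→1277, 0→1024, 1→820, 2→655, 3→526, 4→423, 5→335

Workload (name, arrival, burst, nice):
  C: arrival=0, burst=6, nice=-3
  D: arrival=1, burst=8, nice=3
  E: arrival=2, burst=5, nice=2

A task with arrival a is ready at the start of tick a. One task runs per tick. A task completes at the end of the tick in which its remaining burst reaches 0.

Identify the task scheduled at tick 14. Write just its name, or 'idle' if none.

t=0: vr[C=0] → run C
t=1: vr[C=1024/1991 D=1024/1991] → run C
t=2: vr[C=2048/1991 D=1024/1991 E=1024/1991] → run D
t=3: vr[C=2048/1991 D=1288704/523633 E=1024/1991] → run E
t=4: vr[C=2048/1991 D=1288704/523633 E=2709504/1304105] → run C
t=5: vr[C=3072/1991 D=1288704/523633 E=2709504/1304105] → run C
t=6: vr[C=4096/1991 D=1288704/523633 E=2709504/1304105] → run C
t=7: vr[C=5120/1991 D=1288704/523633 E=2709504/1304105] → run E
t=8: vr[C=5120/1991 D=1288704/523633 E=4748288/1304105] → run D
t=9: vr[C=5120/1991 D=2308096/523633 E=4748288/1304105] → run C
t=10: vr[D=2308096/523633 E=4748288/1304105] → run E
t=11: vr[D=2308096/523633 E=6787072/1304105] → run D
t=12: vr[D=3327488/523633 E=6787072/1304105] → run E
t=13: vr[D=3327488/523633 E=8825856/1304105] → run D
t=14: vr[D=4346880/523633 E=8825856/1304105] → run E
t=15: vr[D=4346880/523633] → run D
t=16: vr[D=5366272/523633] → run D
t=17: vr[D=6385664/523633] → run D
t=18: vr[D=7405056/523633] → run D
t=19: (idle)
t=20: (idle)

running at tick 14 = E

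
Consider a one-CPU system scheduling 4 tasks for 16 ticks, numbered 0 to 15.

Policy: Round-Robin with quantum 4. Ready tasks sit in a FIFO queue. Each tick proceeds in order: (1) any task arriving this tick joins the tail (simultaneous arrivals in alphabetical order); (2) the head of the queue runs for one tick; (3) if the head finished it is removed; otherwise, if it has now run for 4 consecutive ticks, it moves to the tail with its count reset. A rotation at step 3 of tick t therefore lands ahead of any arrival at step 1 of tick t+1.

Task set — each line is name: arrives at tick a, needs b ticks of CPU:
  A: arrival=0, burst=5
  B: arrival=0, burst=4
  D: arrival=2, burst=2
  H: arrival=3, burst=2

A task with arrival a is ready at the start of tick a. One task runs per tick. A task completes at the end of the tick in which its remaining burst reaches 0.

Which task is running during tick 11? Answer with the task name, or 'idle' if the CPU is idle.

t=0: queue=[A,B] q_used=0 → run A
t=1: queue=[A,B] q_used=1 → run A
t=2: queue=[A,B,D] q_used=2 → run A
t=3: queue=[A,B,D,H] q_used=3 → run A
t=4: queue=[B,D,H,A] q_used=0 → run B
t=5: queue=[B,D,H,A] q_used=1 → run B
t=6: queue=[B,D,H,A] q_used=2 → run B
t=7: queue=[B,D,H,A] q_used=3 → run B
t=8: queue=[D,H,A] q_used=0 → run D
t=9: queue=[D,H,A] q_used=1 → run D
t=10: queue=[H,A] q_used=0 → run H
t=11: queue=[H,A] q_used=1 → run H
t=12: queue=[A] q_used=0 → run A
t=13: (idle)
t=14: (idle)
t=15: (idle)

running at tick 11 = H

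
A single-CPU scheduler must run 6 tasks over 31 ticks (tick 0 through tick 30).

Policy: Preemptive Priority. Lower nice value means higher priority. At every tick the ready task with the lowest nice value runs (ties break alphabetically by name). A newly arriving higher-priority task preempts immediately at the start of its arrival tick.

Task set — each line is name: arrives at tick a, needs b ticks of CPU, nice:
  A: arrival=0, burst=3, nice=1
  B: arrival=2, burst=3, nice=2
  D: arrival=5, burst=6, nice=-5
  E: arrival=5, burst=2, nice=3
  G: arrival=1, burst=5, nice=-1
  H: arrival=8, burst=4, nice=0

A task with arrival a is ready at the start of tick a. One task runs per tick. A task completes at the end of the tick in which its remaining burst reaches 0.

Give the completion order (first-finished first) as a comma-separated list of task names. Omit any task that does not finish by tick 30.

completion order = D, G, H, A, B, E

t=0: ready={A} → run A
t=1: ready={A,G} → run G
t=2: ready={A,B,G} → run G
t=3: ready={A,B,G} → run G
t=4: ready={A,B,G} → run G
t=5: ready={A,B,D,E,G} → run D
t=6: ready={A,B,D,E,G} → run D
t=7: ready={A,B,D,E,G} → run D
t=8: ready={A,B,D,E,G,H} → run D
t=9: ready={A,B,D,E,G,H} → run D
t=10: ready={A,B,D,E,G,H} → run D
t=11: ready={A,B,E,G,H} → run G
t=12: ready={A,B,E,H} → run H
t=13: ready={A,B,E,H} → run H
t=14: ready={A,B,E,H} → run H
t=15: ready={A,B,E,H} → run H
t=16: ready={A,B,E} → run A
t=17: ready={A,B,E} → run A
t=18: ready={B,E} → run B
t=19: ready={B,E} → run B
t=20: ready={B,E} → run B
t=21: ready={E} → run E
t=22: ready={E} → run E
t=23: (idle)
t=24: (idle)
t=25: (idle)
t=26: (idle)
t=27: (idle)
t=28: (idle)
t=29: (idle)
t=30: (idle)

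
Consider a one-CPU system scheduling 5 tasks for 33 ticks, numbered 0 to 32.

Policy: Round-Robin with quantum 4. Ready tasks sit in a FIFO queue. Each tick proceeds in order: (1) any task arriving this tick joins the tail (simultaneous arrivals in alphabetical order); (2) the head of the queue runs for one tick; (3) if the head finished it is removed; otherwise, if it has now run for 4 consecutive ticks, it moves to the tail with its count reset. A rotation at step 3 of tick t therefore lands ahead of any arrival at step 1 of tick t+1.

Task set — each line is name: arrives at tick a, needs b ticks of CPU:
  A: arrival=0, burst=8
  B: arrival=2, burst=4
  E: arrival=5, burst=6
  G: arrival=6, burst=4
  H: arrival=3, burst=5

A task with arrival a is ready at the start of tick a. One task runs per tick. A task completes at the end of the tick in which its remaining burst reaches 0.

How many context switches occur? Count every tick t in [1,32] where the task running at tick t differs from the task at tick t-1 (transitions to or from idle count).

t=0: queue=[A] q_used=0 → run A
t=1: queue=[A] q_used=1 → run A
t=2: queue=[A,B] q_used=2 → run A
t=3: queue=[A,B,H] q_used=3 → run A
t=4: queue=[B,H,A] q_used=0 → run B
t=5: queue=[B,H,A,E] q_used=1 → run B
t=6: queue=[B,H,A,E,G] q_used=2 → run B
t=7: queue=[B,H,A,E,G] q_used=3 → run B
t=8: queue=[H,A,E,G] q_used=0 → run H
t=9: queue=[H,A,E,G] q_used=1 → run H
t=10: queue=[H,A,E,G] q_used=2 → run H
t=11: queue=[H,A,E,G] q_used=3 → run H
t=12: queue=[A,E,G,H] q_used=0 → run A
t=13: queue=[A,E,G,H] q_used=1 → run A
t=14: queue=[A,E,G,H] q_used=2 → run A
t=15: queue=[A,E,G,H] q_used=3 → run A
t=16: queue=[E,G,H] q_used=0 → run E
t=17: queue=[E,G,H] q_used=1 → run E
t=18: queue=[E,G,H] q_used=2 → run E
t=19: queue=[E,G,H] q_used=3 → run E
t=20: queue=[G,H,E] q_used=0 → run G
t=21: queue=[G,H,E] q_used=1 → run G
t=22: queue=[G,H,E] q_used=2 → run G
t=23: queue=[G,H,E] q_used=3 → run G
t=24: queue=[H,E] q_used=0 → run H
t=25: queue=[E] q_used=0 → run E
t=26: queue=[E] q_used=1 → run E
t=27: (idle)
t=28: (idle)
t=29: (idle)
t=30: (idle)
t=31: (idle)
t=32: (idle)

context switches = 8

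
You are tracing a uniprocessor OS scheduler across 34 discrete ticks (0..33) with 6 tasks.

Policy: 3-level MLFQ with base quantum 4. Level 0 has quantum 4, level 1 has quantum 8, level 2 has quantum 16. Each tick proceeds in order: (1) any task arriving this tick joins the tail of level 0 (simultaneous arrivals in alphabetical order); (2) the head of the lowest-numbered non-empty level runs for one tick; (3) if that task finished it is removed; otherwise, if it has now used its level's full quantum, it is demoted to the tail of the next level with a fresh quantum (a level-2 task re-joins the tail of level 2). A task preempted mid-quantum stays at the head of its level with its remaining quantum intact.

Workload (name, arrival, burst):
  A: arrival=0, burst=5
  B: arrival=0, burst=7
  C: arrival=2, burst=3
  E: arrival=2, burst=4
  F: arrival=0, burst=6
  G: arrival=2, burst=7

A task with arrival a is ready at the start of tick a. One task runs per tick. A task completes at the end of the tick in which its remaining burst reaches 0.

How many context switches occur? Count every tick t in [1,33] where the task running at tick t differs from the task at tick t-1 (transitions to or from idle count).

t=0: L0/L1/L2 = ABF/-/- → run A
t=1: L0/L1/L2 = ABF/-/- → run A
t=2: L0/L1/L2 = ABFCEG/-/- → run A
t=3: L0/L1/L2 = ABFCEG/-/- → run A
t=4: L0/L1/L2 = BFCEG/A/- → run B
t=5: L0/L1/L2 = BFCEG/A/- → run B
t=6: L0/L1/L2 = BFCEG/A/- → run B
t=7: L0/L1/L2 = BFCEG/A/- → run B
t=8: L0/L1/L2 = FCEG/AB/- → run F
t=9: L0/L1/L2 = FCEG/AB/- → run F
t=10: L0/L1/L2 = FCEG/AB/- → run F
t=11: L0/L1/L2 = FCEG/AB/- → run F
t=12: L0/L1/L2 = CEG/ABF/- → run C
t=13: L0/L1/L2 = CEG/ABF/- → run C
t=14: L0/L1/L2 = CEG/ABF/- → run C
t=15: L0/L1/L2 = EG/ABF/- → run E
t=16: L0/L1/L2 = EG/ABF/- → run E
t=17: L0/L1/L2 = EG/ABF/- → run E
t=18: L0/L1/L2 = EG/ABF/- → run E
t=19: L0/L1/L2 = G/ABF/- → run G
t=20: L0/L1/L2 = G/ABF/- → run G
t=21: L0/L1/L2 = G/ABF/- → run G
t=22: L0/L1/L2 = G/ABF/- → run G
t=23: L0/L1/L2 = -/ABFG/- → run A
t=24: L0/L1/L2 = -/BFG/- → run B
t=25: L0/L1/L2 = -/BFG/- → run B
t=26: L0/L1/L2 = -/BFG/- → run B
t=27: L0/L1/L2 = -/FG/- → run F
t=28: L0/L1/L2 = -/FG/- → run F
t=29: L0/L1/L2 = -/G/- → run G
t=30: L0/L1/L2 = -/G/- → run G
t=31: L0/L1/L2 = -/G/- → run G
t=32: (idle)
t=33: (idle)

context switches = 10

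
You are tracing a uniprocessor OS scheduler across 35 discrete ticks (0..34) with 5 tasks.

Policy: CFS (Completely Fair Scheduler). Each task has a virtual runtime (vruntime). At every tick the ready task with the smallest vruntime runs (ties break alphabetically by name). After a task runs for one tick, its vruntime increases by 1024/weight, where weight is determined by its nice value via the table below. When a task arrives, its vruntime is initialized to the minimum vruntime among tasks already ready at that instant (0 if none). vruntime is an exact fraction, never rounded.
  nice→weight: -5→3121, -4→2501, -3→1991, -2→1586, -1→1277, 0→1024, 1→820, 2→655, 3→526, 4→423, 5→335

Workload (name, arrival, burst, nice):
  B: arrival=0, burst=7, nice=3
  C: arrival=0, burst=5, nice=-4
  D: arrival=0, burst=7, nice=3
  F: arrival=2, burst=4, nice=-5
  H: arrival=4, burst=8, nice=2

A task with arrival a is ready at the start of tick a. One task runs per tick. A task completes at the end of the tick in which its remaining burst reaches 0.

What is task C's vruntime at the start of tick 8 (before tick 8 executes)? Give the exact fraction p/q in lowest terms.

t=0: vr[B=0 C=0 D=0] → run B
t=1: vr[B=512/263 C=0 D=0] → run C
t=2: vr[B=512/263 C=1024/2501 D=0 F=0] → run D
t=3: vr[B=512/263 C=1024/2501 D=512/263 F=0] → run F
t=4: vr[B=512/263 C=1024/2501 D=512/263 F=1024/3121 H=1024/3121] → run F
t=5: vr[B=512/263 C=1024/2501 D=512/263 F=2048/3121 H=1024/3121] → run H
t=6: vr[B=512/263 C=1024/2501 D=512/263 F=2048/3121 H=3866624/2044255] → run C
t=7: vr[B=512/263 C=2048/2501 D=512/263 F=2048/3121 H=3866624/2044255] → run F
t=8: vr[B=512/263 C=2048/2501 D=512/263 F=3072/3121 H=3866624/2044255] → run C
t=9: vr[B=512/263 C=3072/2501 D=512/263 F=3072/3121 H=3866624/2044255] → run F
t=10: vr[B=512/263 C=3072/2501 D=512/263 H=3866624/2044255] → run C
t=11: vr[B=512/263 C=4096/2501 D=512/263 H=3866624/2044255] → run C
t=12: vr[B=512/263 D=512/263 H=3866624/2044255] → run H
t=13: vr[B=512/263 D=512/263 H=7062528/2044255] → run B
t=14: vr[B=1024/263 D=512/263 H=7062528/2044255] → run D
t=15: vr[B=1024/263 D=1024/263 H=7062528/2044255] → run H
t=16: vr[B=1024/263 D=1024/263 H=10258432/2044255] → run B
t=17: vr[B=1536/263 D=1024/263 H=10258432/2044255] → run D
t=18: vr[B=1536/263 D=1536/263 H=10258432/2044255] → run H
t=19: vr[B=1536/263 D=1536/263 H=13454336/2044255] → run B
t=20: vr[B=2048/263 D=1536/263 H=13454336/2044255] → run D
t=21: vr[B=2048/263 D=2048/263 H=13454336/2044255] → run H
t=22: vr[B=2048/263 D=2048/263 H=3330048/408851] → run B
t=23: vr[B=2560/263 D=2048/263 H=3330048/408851] → run D
t=24: vr[B=2560/263 D=2560/263 H=3330048/408851] → run H
t=25: vr[B=2560/263 D=2560/263 H=19846144/2044255] → run H
t=26: vr[B=2560/263 D=2560/263 H=23042048/2044255] → run B
t=27: vr[B=3072/263 D=2560/263 H=23042048/2044255] → run D
t=28: vr[B=3072/263 D=3072/263 H=23042048/2044255] → run H
t=29: vr[B=3072/263 D=3072/263] → run B
t=30: vr[D=3072/263] → run D
t=31: (idle)
t=32: (idle)
t=33: (idle)
t=34: (idle)

vruntime(C, start of tick 8) = 2048/2501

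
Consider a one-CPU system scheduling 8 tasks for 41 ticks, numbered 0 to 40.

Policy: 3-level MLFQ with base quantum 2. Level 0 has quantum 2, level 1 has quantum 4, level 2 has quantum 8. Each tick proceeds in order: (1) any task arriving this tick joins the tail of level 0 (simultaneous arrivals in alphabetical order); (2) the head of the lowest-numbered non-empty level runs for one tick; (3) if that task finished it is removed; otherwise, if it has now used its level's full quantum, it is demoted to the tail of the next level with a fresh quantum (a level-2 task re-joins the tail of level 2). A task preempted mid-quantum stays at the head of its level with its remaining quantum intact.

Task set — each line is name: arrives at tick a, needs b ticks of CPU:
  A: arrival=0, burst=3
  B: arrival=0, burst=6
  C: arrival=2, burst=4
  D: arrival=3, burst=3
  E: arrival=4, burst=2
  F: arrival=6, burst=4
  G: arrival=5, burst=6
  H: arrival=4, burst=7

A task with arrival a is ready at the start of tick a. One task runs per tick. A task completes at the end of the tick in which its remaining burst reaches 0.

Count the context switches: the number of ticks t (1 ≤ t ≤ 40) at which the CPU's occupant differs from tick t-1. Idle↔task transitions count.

context switches = 16

t=0: L0/L1/L2 = AB/-/- → run A
t=1: L0/L1/L2 = AB/-/- → run A
t=2: L0/L1/L2 = BC/A/- → run B
t=3: L0/L1/L2 = BCD/A/- → run B
t=4: L0/L1/L2 = CDEH/AB/- → run C
t=5: L0/L1/L2 = CDEHG/AB/- → run C
t=6: L0/L1/L2 = DEHGF/ABC/- → run D
t=7: L0/L1/L2 = DEHGF/ABC/- → run D
t=8: L0/L1/L2 = EHGF/ABCD/- → run E
t=9: L0/L1/L2 = EHGF/ABCD/- → run E
t=10: L0/L1/L2 = HGF/ABCD/- → run H
t=11: L0/L1/L2 = HGF/ABCD/- → run H
t=12: L0/L1/L2 = GF/ABCDH/- → run G
t=13: L0/L1/L2 = GF/ABCDH/- → run G
t=14: L0/L1/L2 = F/ABCDHG/- → run F
t=15: L0/L1/L2 = F/ABCDHG/- → run F
t=16: L0/L1/L2 = -/ABCDHGF/- → run A
t=17: L0/L1/L2 = -/BCDHGF/- → run B
t=18: L0/L1/L2 = -/BCDHGF/- → run B
t=19: L0/L1/L2 = -/BCDHGF/- → run B
t=20: L0/L1/L2 = -/BCDHGF/- → run B
t=21: L0/L1/L2 = -/CDHGF/- → run C
t=22: L0/L1/L2 = -/CDHGF/- → run C
t=23: L0/L1/L2 = -/DHGF/- → run D
t=24: L0/L1/L2 = -/HGF/- → run H
t=25: L0/L1/L2 = -/HGF/- → run H
t=26: L0/L1/L2 = -/HGF/- → run H
t=27: L0/L1/L2 = -/HGF/- → run H
t=28: L0/L1/L2 = -/GF/H → run G
t=29: L0/L1/L2 = -/GF/H → run G
t=30: L0/L1/L2 = -/GF/H → run G
t=31: L0/L1/L2 = -/GF/H → run G
t=32: L0/L1/L2 = -/F/H → run F
t=33: L0/L1/L2 = -/F/H → run F
t=34: L0/L1/L2 = -/-/H → run H
t=35: (idle)
t=36: (idle)
t=37: (idle)
t=38: (idle)
t=39: (idle)
t=40: (idle)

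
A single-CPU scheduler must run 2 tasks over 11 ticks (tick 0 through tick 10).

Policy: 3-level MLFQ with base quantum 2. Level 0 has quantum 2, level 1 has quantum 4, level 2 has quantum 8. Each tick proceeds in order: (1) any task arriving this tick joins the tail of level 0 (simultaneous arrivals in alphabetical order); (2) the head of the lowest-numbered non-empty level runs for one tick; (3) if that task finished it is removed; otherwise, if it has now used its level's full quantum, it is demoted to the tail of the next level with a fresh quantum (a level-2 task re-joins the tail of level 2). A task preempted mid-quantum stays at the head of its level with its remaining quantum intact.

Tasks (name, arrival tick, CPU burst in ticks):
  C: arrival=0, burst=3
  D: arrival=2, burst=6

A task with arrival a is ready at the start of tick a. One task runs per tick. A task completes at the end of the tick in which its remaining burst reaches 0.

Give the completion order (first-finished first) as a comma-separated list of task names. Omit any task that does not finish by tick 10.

t=0: L0/L1/L2 = C/-/- → run C
t=1: L0/L1/L2 = C/-/- → run C
t=2: L0/L1/L2 = D/C/- → run D
t=3: L0/L1/L2 = D/C/- → run D
t=4: L0/L1/L2 = -/CD/- → run C
t=5: L0/L1/L2 = -/D/- → run D
t=6: L0/L1/L2 = -/D/- → run D
t=7: L0/L1/L2 = -/D/- → run D
t=8: L0/L1/L2 = -/D/- → run D
t=9: (idle)
t=10: (idle)

completion order = C, D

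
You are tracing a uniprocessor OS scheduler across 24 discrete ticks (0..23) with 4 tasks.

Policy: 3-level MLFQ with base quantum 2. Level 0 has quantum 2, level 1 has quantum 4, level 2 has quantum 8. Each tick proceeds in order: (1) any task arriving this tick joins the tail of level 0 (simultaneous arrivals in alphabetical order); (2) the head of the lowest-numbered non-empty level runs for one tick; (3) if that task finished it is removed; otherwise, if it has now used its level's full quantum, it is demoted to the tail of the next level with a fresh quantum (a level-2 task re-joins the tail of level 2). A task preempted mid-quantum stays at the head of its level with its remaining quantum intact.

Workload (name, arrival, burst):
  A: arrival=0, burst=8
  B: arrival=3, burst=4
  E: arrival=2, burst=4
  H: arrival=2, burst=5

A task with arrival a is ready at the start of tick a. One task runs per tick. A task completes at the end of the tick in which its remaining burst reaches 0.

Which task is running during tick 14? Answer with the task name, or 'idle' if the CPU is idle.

t=0: L0/L1/L2 = A/-/- → run A
t=1: L0/L1/L2 = A/-/- → run A
t=2: L0/L1/L2 = EH/A/- → run E
t=3: L0/L1/L2 = EHB/A/- → run E
t=4: L0/L1/L2 = HB/AE/- → run H
t=5: L0/L1/L2 = HB/AE/- → run H
t=6: L0/L1/L2 = B/AEH/- → run B
t=7: L0/L1/L2 = B/AEH/- → run B
t=8: L0/L1/L2 = -/AEHB/- → run A
t=9: L0/L1/L2 = -/AEHB/- → run A
t=10: L0/L1/L2 = -/AEHB/- → run A
t=11: L0/L1/L2 = -/AEHB/- → run A
t=12: L0/L1/L2 = -/EHB/A → run E
t=13: L0/L1/L2 = -/EHB/A → run E
t=14: L0/L1/L2 = -/HB/A → run H
t=15: L0/L1/L2 = -/HB/A → run H
t=16: L0/L1/L2 = -/HB/A → run H
t=17: L0/L1/L2 = -/B/A → run B
t=18: L0/L1/L2 = -/B/A → run B
t=19: L0/L1/L2 = -/-/A → run A
t=20: L0/L1/L2 = -/-/A → run A
t=21: (idle)
t=22: (idle)
t=23: (idle)

running at tick 14 = H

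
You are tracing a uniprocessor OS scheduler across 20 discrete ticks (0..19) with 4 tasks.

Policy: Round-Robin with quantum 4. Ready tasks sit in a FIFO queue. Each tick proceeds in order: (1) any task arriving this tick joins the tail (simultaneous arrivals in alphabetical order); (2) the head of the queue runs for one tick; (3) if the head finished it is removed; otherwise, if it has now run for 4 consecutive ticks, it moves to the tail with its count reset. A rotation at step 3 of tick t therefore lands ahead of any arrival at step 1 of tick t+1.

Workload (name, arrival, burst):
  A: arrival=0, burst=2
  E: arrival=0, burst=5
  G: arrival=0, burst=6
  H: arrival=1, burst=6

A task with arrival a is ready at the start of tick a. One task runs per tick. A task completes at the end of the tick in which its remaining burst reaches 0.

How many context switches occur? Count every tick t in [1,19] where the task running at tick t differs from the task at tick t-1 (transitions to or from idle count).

t=0: queue=[A,E,G] q_used=0 → run A
t=1: queue=[A,E,G,H] q_used=1 → run A
t=2: queue=[E,G,H] q_used=0 → run E
t=3: queue=[E,G,H] q_used=1 → run E
t=4: queue=[E,G,H] q_used=2 → run E
t=5: queue=[E,G,H] q_used=3 → run E
t=6: queue=[G,H,E] q_used=0 → run G
t=7: queue=[G,H,E] q_used=1 → run G
t=8: queue=[G,H,E] q_used=2 → run G
t=9: queue=[G,H,E] q_used=3 → run G
t=10: queue=[H,E,G] q_used=0 → run H
t=11: queue=[H,E,G] q_used=1 → run H
t=12: queue=[H,E,G] q_used=2 → run H
t=13: queue=[H,E,G] q_used=3 → run H
t=14: queue=[E,G,H] q_used=0 → run E
t=15: queue=[G,H] q_used=0 → run G
t=16: queue=[G,H] q_used=1 → run G
t=17: queue=[H] q_used=0 → run H
t=18: queue=[H] q_used=1 → run H
t=19: (idle)

context switches = 7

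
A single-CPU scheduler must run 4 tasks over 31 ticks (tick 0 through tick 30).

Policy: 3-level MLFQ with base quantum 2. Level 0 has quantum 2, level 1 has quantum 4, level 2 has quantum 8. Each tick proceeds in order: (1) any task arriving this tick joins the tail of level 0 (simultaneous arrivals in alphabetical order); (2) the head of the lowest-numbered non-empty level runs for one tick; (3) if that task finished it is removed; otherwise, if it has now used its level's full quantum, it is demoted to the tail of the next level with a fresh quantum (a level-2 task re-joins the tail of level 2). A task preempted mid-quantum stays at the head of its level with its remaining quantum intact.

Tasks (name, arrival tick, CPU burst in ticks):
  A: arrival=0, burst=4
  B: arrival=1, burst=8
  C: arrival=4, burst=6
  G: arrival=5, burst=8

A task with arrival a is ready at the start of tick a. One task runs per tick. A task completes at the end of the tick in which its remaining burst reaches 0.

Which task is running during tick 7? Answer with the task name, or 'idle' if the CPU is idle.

t=0: L0/L1/L2 = A/-/- → run A
t=1: L0/L1/L2 = AB/-/- → run A
t=2: L0/L1/L2 = B/A/- → run B
t=3: L0/L1/L2 = B/A/- → run B
t=4: L0/L1/L2 = C/AB/- → run C
t=5: L0/L1/L2 = CG/AB/- → run C
t=6: L0/L1/L2 = G/ABC/- → run G
t=7: L0/L1/L2 = G/ABC/- → run G
t=8: L0/L1/L2 = -/ABCG/- → run A
t=9: L0/L1/L2 = -/ABCG/- → run A
t=10: L0/L1/L2 = -/BCG/- → run B
t=11: L0/L1/L2 = -/BCG/- → run B
t=12: L0/L1/L2 = -/BCG/- → run B
t=13: L0/L1/L2 = -/BCG/- → run B
t=14: L0/L1/L2 = -/CG/B → run C
t=15: L0/L1/L2 = -/CG/B → run C
t=16: L0/L1/L2 = -/CG/B → run C
t=17: L0/L1/L2 = -/CG/B → run C
t=18: L0/L1/L2 = -/G/B → run G
t=19: L0/L1/L2 = -/G/B → run G
t=20: L0/L1/L2 = -/G/B → run G
t=21: L0/L1/L2 = -/G/B → run G
t=22: L0/L1/L2 = -/-/BG → run B
t=23: L0/L1/L2 = -/-/BG → run B
t=24: L0/L1/L2 = -/-/G → run G
t=25: L0/L1/L2 = -/-/G → run G
t=26: (idle)
t=27: (idle)
t=28: (idle)
t=29: (idle)
t=30: (idle)

running at tick 7 = G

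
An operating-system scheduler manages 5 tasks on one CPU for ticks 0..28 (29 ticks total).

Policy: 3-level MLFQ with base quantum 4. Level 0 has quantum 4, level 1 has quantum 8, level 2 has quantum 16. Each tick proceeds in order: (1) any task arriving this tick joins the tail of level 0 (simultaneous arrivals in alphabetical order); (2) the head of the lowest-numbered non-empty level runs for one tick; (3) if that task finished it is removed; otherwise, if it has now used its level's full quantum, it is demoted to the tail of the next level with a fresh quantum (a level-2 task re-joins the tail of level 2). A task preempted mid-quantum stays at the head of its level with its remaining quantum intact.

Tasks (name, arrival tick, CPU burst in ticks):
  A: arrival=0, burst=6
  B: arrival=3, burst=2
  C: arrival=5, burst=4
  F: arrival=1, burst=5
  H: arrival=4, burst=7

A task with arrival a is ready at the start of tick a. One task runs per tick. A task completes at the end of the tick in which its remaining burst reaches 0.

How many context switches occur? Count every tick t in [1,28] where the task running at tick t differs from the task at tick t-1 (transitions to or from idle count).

context switches = 8

t=0: L0/L1/L2 = A/-/- → run A
t=1: L0/L1/L2 = AF/-/- → run A
t=2: L0/L1/L2 = AF/-/- → run A
t=3: L0/L1/L2 = AFB/-/- → run A
t=4: L0/L1/L2 = FBH/A/- → run F
t=5: L0/L1/L2 = FBHC/A/- → run F
t=6: L0/L1/L2 = FBHC/A/- → run F
t=7: L0/L1/L2 = FBHC/A/- → run F
t=8: L0/L1/L2 = BHC/AF/- → run B
t=9: L0/L1/L2 = BHC/AF/- → run B
t=10: L0/L1/L2 = HC/AF/- → run H
t=11: L0/L1/L2 = HC/AF/- → run H
t=12: L0/L1/L2 = HC/AF/- → run H
t=13: L0/L1/L2 = HC/AF/- → run H
t=14: L0/L1/L2 = C/AFH/- → run C
t=15: L0/L1/L2 = C/AFH/- → run C
t=16: L0/L1/L2 = C/AFH/- → run C
t=17: L0/L1/L2 = C/AFH/- → run C
t=18: L0/L1/L2 = -/AFH/- → run A
t=19: L0/L1/L2 = -/AFH/- → run A
t=20: L0/L1/L2 = -/FH/- → run F
t=21: L0/L1/L2 = -/H/- → run H
t=22: L0/L1/L2 = -/H/- → run H
t=23: L0/L1/L2 = -/H/- → run H
t=24: (idle)
t=25: (idle)
t=26: (idle)
t=27: (idle)
t=28: (idle)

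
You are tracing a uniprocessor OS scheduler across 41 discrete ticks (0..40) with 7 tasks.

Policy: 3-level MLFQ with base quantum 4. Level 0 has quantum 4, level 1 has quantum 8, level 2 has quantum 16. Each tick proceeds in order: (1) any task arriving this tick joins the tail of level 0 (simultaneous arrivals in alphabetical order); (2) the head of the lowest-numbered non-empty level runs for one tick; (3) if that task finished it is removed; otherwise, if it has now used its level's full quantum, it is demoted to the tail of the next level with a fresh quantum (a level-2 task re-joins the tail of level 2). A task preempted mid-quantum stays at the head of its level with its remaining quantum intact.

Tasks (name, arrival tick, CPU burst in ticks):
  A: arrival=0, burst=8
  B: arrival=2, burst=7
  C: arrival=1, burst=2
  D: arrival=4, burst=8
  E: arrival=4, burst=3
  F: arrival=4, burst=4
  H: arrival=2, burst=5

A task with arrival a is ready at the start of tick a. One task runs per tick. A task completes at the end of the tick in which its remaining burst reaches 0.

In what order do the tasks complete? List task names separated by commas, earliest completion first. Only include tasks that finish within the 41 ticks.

completion order = C, E, F, A, B, H, D

t=0: L0/L1/L2 = A/-/- → run A
t=1: L0/L1/L2 = AC/-/- → run A
t=2: L0/L1/L2 = ACBH/-/- → run A
t=3: L0/L1/L2 = ACBH/-/- → run A
t=4: L0/L1/L2 = CBHDEF/A/- → run C
t=5: L0/L1/L2 = CBHDEF/A/- → run C
t=6: L0/L1/L2 = BHDEF/A/- → run B
t=7: L0/L1/L2 = BHDEF/A/- → run B
t=8: L0/L1/L2 = BHDEF/A/- → run B
t=9: L0/L1/L2 = BHDEF/A/- → run B
t=10: L0/L1/L2 = HDEF/AB/- → run H
t=11: L0/L1/L2 = HDEF/AB/- → run H
t=12: L0/L1/L2 = HDEF/AB/- → run H
t=13: L0/L1/L2 = HDEF/AB/- → run H
t=14: L0/L1/L2 = DEF/ABH/- → run D
t=15: L0/L1/L2 = DEF/ABH/- → run D
t=16: L0/L1/L2 = DEF/ABH/- → run D
t=17: L0/L1/L2 = DEF/ABH/- → run D
t=18: L0/L1/L2 = EF/ABHD/- → run E
t=19: L0/L1/L2 = EF/ABHD/- → run E
t=20: L0/L1/L2 = EF/ABHD/- → run E
t=21: L0/L1/L2 = F/ABHD/- → run F
t=22: L0/L1/L2 = F/ABHD/- → run F
t=23: L0/L1/L2 = F/ABHD/- → run F
t=24: L0/L1/L2 = F/ABHD/- → run F
t=25: L0/L1/L2 = -/ABHD/- → run A
t=26: L0/L1/L2 = -/ABHD/- → run A
t=27: L0/L1/L2 = -/ABHD/- → run A
t=28: L0/L1/L2 = -/ABHD/- → run A
t=29: L0/L1/L2 = -/BHD/- → run B
t=30: L0/L1/L2 = -/BHD/- → run B
t=31: L0/L1/L2 = -/BHD/- → run B
t=32: L0/L1/L2 = -/HD/- → run H
t=33: L0/L1/L2 = -/D/- → run D
t=34: L0/L1/L2 = -/D/- → run D
t=35: L0/L1/L2 = -/D/- → run D
t=36: L0/L1/L2 = -/D/- → run D
t=37: (idle)
t=38: (idle)
t=39: (idle)
t=40: (idle)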